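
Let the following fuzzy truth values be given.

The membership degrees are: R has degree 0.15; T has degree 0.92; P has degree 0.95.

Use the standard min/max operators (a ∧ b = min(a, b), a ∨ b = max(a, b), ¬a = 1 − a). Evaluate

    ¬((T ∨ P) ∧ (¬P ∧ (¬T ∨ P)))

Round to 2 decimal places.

0.95

T ∨ P = max(a, b) on (0.92, 0.95) = 0.95
¬P = 1 − 0.95 = 0.05
¬T = 1 − 0.92 = 0.08
¬T ∨ P = max(a, b) on (0.08, 0.95) = 0.95
¬P ∧ (¬T ∨ P) = min(a, b) on (0.05, 0.95) = 0.05
(T ∨ P) ∧ (¬P ∧ (¬T ∨ P)) = min(a, b) on (0.95, 0.05) = 0.05
¬((T ∨ P) ∧ (¬P ∧ (¬T ∨ P))) = 1 − 0.05 = 0.95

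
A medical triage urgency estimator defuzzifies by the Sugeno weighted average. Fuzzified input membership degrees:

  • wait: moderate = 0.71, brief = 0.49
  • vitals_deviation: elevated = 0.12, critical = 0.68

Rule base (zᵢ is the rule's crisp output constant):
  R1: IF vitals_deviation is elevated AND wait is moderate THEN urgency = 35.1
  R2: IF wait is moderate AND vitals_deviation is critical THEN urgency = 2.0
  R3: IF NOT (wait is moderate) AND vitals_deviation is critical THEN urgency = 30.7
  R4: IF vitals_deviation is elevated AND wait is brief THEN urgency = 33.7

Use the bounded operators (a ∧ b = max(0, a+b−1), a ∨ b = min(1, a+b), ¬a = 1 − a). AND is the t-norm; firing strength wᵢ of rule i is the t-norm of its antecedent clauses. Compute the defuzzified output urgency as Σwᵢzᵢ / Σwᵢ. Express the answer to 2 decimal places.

R1 (z=35.1): elevated=0.12, moderate=0.71; AND[max(0, a+b−1)] → w = 0.00
R2 (z=2.0): moderate=0.71, critical=0.68; AND[max(0, a+b−1)] → w = 0.39
R3 (z=30.7): ¬moderate=1−0.71=0.29, critical=0.68; AND[max(0, a+b−1)] → w = 0.00
R4 (z=33.7): elevated=0.12, brief=0.49; AND[max(0, a+b−1)] → w = 0.00
Weighted average = (0.00·35.1 + 0.39·2.0 + 0.00·30.7 + 0.00·33.7) / (0.00 + 0.39 + 0.00 + 0.00)
  = 0.7800 / 0.3900 = 2.00

2.00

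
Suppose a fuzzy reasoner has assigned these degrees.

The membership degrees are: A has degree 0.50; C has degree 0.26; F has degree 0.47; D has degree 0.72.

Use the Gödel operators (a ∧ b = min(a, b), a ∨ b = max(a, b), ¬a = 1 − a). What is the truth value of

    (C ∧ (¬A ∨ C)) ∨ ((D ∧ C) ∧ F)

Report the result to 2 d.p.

¬A = 1 − 0.50 = 0.50
¬A ∨ C = max(a, b) on (0.50, 0.26) = 0.50
C ∧ (¬A ∨ C) = min(a, b) on (0.26, 0.50) = 0.26
D ∧ C = min(a, b) on (0.72, 0.26) = 0.26
(D ∧ C) ∧ F = min(a, b) on (0.26, 0.47) = 0.26
(C ∧ (¬A ∨ C)) ∨ ((D ∧ C) ∧ F) = max(a, b) on (0.26, 0.26) = 0.26

0.26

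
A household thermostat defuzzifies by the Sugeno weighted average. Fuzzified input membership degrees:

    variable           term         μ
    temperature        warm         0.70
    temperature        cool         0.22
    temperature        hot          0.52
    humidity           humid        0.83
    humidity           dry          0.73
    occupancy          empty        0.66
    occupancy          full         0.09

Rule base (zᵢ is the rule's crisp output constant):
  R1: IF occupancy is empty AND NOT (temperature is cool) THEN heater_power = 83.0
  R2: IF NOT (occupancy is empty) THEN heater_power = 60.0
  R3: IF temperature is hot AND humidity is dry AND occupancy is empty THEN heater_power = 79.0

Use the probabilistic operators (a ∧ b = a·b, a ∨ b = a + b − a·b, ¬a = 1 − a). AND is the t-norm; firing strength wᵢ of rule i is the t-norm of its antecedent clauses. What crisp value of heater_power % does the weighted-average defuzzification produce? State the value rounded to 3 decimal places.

75.019

R1 (z=83.0): empty=0.66, ¬cool=1−0.22=0.78; AND[a·b] → w = 0.5148
R2 (z=60.0): ¬empty=1−0.66=0.34 → w = 0.3400
R3 (z=79.0): hot=0.52, dry=0.73, empty=0.66; AND[a·b] → w = 0.2505
Weighted average = (0.5148·83.0 + 0.3400·60.0 + 0.2505·79.0) / (0.5148 + 0.3400 + 0.2505)
  = 82.9207 / 1.1053 = 75.019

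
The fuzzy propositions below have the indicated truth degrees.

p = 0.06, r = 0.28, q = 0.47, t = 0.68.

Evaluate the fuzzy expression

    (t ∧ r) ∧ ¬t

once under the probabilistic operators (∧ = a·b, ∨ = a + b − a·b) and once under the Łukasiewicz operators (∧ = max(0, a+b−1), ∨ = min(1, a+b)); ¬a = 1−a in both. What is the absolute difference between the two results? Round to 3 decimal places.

0.061

Under probabilistic:
  t ∧ r = a·b on (0.6800, 0.2800) = 0.1904
  ¬t = 1 − 0.6800 = 0.3200
  (t ∧ r) ∧ ¬t = a·b on (0.1904, 0.3200) = 0.0609
  → value = 0.0609
Under Łukasiewicz:
  t ∧ r = max(0, a+b−1) on (0.68, 0.28) = 0.00
  ¬t = 1 − 0.68 = 0.32
  (t ∧ r) ∧ ¬t = max(0, a+b−1) on (0.00, 0.32) = 0.00
  → value = 0.0000
|0.0609 − 0.0000| = 0.061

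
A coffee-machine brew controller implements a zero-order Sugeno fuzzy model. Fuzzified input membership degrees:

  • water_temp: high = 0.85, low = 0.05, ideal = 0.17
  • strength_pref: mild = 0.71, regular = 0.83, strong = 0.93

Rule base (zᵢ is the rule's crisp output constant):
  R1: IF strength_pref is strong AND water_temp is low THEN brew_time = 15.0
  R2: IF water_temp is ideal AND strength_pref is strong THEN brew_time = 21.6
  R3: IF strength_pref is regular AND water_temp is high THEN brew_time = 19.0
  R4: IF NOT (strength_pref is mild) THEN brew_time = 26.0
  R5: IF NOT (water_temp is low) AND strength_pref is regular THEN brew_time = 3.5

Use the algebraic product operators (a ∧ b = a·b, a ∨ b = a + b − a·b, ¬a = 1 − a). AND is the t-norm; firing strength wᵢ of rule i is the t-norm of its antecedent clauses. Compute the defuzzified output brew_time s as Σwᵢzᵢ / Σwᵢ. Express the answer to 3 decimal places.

13.988

R1 (z=15.0): strong=0.93, low=0.05; AND[a·b] → w = 0.0465
R2 (z=21.6): ideal=0.17, strong=0.93; AND[a·b] → w = 0.1581
R3 (z=19.0): regular=0.83, high=0.85; AND[a·b] → w = 0.7055
R4 (z=26.0): ¬mild=1−0.71=0.29 → w = 0.2900
R5 (z=3.5): ¬low=1−0.05=0.95, regular=0.83; AND[a·b] → w = 0.7885
Weighted average = (0.0465·15.0 + 0.1581·21.6 + 0.7055·19.0 + 0.2900·26.0 + 0.7885·3.5) / (0.0465 + 0.1581 + 0.7055 + 0.2900 + 0.7885)
  = 27.8167 / 1.9886 = 13.988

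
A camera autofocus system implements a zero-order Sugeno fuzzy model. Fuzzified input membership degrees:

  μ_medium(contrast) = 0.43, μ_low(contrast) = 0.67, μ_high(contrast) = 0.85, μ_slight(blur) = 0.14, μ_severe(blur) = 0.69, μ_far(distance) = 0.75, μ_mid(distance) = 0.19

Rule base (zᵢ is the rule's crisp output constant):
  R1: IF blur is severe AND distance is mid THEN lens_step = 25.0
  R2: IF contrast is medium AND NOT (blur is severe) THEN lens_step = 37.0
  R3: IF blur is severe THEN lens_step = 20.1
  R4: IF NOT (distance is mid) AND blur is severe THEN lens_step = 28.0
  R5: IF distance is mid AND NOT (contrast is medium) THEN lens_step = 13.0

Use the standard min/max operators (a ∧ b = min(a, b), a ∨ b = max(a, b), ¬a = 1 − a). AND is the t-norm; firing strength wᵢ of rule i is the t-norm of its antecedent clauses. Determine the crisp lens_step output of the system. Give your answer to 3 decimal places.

25.062

R1 (z=25.0): severe=0.69, mid=0.19; AND[min(a, b)] → w = 0.19
R2 (z=37.0): medium=0.43, ¬severe=1−0.69=0.31; AND[min(a, b)] → w = 0.31
R3 (z=20.1): severe=0.69 → w = 0.69
R4 (z=28.0): ¬mid=1−0.19=0.81, severe=0.69; AND[min(a, b)] → w = 0.69
R5 (z=13.0): mid=0.19, ¬medium=1−0.43=0.57; AND[min(a, b)] → w = 0.19
Weighted average = (0.19·25.0 + 0.31·37.0 + 0.69·20.1 + 0.69·28.0 + 0.19·13.0) / (0.19 + 0.31 + 0.69 + 0.69 + 0.19)
  = 51.8790 / 2.0700 = 25.062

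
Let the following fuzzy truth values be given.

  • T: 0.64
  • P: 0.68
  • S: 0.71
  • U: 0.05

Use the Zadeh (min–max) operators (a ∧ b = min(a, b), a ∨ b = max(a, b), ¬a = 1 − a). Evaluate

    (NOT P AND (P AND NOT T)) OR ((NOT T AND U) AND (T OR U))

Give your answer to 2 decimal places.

NOT P = 1 − 0.68 = 0.32
NOT T = 1 − 0.64 = 0.36
P AND NOT T = min(a, b) on (0.68, 0.36) = 0.36
NOT P AND (P AND NOT T) = min(a, b) on (0.32, 0.36) = 0.32
NOT T = 1 − 0.64 = 0.36
NOT T AND U = min(a, b) on (0.36, 0.05) = 0.05
T OR U = max(a, b) on (0.64, 0.05) = 0.64
(NOT T AND U) AND (T OR U) = min(a, b) on (0.05, 0.64) = 0.05
(NOT P AND (P AND NOT T)) OR ((NOT T AND U) AND (T OR U)) = max(a, b) on (0.32, 0.05) = 0.32

0.32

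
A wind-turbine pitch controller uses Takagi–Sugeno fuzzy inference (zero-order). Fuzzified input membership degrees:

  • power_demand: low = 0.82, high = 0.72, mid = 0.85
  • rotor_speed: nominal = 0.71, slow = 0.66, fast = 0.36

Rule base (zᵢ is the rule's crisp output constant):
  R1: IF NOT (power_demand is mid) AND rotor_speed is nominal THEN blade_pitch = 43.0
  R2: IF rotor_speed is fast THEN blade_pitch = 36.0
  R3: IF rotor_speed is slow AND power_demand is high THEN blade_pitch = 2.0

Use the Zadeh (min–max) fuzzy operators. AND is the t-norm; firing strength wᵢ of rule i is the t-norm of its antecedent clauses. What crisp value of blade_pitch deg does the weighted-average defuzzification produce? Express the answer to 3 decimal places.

R1 (z=43.0): ¬mid=1−0.85=0.15, nominal=0.71; AND[min(a, b)] → w = 0.15
R2 (z=36.0): fast=0.36 → w = 0.36
R3 (z=2.0): slow=0.66, high=0.72; AND[min(a, b)] → w = 0.66
Weighted average = (0.15·43.0 + 0.36·36.0 + 0.66·2.0) / (0.15 + 0.36 + 0.66)
  = 20.7300 / 1.1700 = 17.718

17.718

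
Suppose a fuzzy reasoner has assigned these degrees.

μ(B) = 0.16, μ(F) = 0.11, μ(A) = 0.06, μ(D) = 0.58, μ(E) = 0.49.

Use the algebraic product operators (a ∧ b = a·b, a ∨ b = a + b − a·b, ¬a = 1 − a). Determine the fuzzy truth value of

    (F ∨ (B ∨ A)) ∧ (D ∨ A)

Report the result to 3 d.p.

0.180

B ∨ A = a + b − a·b on (0.1600, 0.0600) = 0.2104
F ∨ (B ∨ A) = a + b − a·b on (0.1100, 0.2104) = 0.2973
D ∨ A = a + b − a·b on (0.5800, 0.0600) = 0.6052
(F ∨ (B ∨ A)) ∧ (D ∨ A) = a·b on (0.2973, 0.6052) = 0.1799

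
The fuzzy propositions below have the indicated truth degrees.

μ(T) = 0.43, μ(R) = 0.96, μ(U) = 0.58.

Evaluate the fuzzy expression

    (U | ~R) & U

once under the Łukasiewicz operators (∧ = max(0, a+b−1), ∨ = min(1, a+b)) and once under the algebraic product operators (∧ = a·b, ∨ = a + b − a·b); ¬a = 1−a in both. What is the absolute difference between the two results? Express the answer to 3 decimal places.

Under Łukasiewicz:
  ~R = 1 − 0.96 = 0.04
  U | ~R = min(1, a+b) on (0.58, 0.04) = 0.62
  (U | ~R) & U = max(0, a+b−1) on (0.62, 0.58) = 0.20
  → value = 0.2000
Under algebraic product:
  ~R = 1 − 0.9600 = 0.0400
  U | ~R = a + b − a·b on (0.5800, 0.0400) = 0.5968
  (U | ~R) & U = a·b on (0.5968, 0.5800) = 0.3461
  → value = 0.3461
|0.2000 − 0.3461| = 0.146

0.146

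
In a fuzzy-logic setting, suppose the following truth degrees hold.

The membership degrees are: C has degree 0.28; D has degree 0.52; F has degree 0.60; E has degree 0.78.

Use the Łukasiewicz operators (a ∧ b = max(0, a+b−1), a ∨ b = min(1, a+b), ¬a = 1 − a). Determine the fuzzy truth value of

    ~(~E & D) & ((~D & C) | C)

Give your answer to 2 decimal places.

0.28

~E = 1 − 0.78 = 0.22
~E & D = max(0, a+b−1) on (0.22, 0.52) = 0.00
~(~E & D) = 1 − 0.00 = 1.00
~D = 1 − 0.52 = 0.48
~D & C = max(0, a+b−1) on (0.48, 0.28) = 0.00
(~D & C) | C = min(1, a+b) on (0.00, 0.28) = 0.28
~(~E & D) & ((~D & C) | C) = max(0, a+b−1) on (1.00, 0.28) = 0.28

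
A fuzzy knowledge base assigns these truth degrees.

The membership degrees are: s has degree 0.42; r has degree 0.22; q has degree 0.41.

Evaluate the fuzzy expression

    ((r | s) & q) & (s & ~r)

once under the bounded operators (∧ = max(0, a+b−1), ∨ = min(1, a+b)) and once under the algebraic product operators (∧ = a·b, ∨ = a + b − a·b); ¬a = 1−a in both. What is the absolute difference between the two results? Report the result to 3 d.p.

0.074

Under bounded:
  r | s = min(1, a+b) on (0.22, 0.42) = 0.64
  (r | s) & q = max(0, a+b−1) on (0.64, 0.41) = 0.05
  ~r = 1 − 0.22 = 0.78
  s & ~r = max(0, a+b−1) on (0.42, 0.78) = 0.20
  ((r | s) & q) & (s & ~r) = max(0, a+b−1) on (0.05, 0.20) = 0.00
  → value = 0.0000
Under algebraic product:
  r | s = a + b − a·b on (0.2200, 0.4200) = 0.5476
  (r | s) & q = a·b on (0.5476, 0.4100) = 0.2245
  ~r = 1 − 0.2200 = 0.7800
  s & ~r = a·b on (0.4200, 0.7800) = 0.3276
  ((r | s) & q) & (s & ~r) = a·b on (0.2245, 0.3276) = 0.0736
  → value = 0.0736
|0.0000 − 0.0736| = 0.074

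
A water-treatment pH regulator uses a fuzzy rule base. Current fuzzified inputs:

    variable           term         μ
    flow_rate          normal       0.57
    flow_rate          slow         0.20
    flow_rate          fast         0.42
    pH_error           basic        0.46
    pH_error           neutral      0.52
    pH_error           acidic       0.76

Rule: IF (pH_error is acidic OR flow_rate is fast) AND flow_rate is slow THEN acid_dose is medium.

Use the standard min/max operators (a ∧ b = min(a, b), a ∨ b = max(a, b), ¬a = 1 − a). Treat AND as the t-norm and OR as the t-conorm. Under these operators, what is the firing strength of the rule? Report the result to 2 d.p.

0.20

firing strength: (acidic=0.76 OR fast=0.42) = 0.76; AND[min(a, b)] with slow=0.20 → w = 0.20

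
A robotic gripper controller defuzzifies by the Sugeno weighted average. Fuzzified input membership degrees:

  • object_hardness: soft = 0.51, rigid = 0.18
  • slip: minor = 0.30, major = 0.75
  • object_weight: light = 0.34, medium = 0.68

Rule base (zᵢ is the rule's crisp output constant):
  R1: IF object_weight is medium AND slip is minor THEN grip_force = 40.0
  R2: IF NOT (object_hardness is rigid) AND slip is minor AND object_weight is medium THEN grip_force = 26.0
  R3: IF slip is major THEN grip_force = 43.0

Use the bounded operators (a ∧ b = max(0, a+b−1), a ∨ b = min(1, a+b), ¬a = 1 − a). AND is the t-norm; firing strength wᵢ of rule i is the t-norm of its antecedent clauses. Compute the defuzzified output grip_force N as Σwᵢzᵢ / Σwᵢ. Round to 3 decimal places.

R1 (z=40.0): medium=0.68, minor=0.30; AND[max(0, a+b−1)] → w = 0.00
R2 (z=26.0): ¬rigid=1−0.18=0.82, minor=0.30, medium=0.68; AND[max(0, a+b−1)] → w = 0.00
R3 (z=43.0): major=0.75 → w = 0.75
Weighted average = (0.00·40.0 + 0.00·26.0 + 0.75·43.0) / (0.00 + 0.00 + 0.75)
  = 32.2500 / 0.7500 = 43.000

43.000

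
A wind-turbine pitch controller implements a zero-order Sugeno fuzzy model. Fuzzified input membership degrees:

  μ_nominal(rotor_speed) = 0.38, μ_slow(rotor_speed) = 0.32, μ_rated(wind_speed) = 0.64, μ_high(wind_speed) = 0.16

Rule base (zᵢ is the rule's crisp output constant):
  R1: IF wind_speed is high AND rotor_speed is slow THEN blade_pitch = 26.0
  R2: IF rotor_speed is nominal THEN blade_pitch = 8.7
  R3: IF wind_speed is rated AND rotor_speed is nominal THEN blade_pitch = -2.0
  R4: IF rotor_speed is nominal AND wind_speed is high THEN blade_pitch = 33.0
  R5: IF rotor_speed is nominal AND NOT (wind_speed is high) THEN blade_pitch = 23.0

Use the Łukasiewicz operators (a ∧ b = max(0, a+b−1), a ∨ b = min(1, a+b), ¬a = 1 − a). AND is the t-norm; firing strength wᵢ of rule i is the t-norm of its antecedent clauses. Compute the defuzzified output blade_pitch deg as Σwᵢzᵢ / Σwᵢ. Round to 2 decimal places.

R1 (z=26.0): high=0.16, slow=0.32; AND[max(0, a+b−1)] → w = 0.00
R2 (z=8.7): nominal=0.38 → w = 0.38
R3 (z=-2.0): rated=0.64, nominal=0.38; AND[max(0, a+b−1)] → w = 0.02
R4 (z=33.0): nominal=0.38, high=0.16; AND[max(0, a+b−1)] → w = 0.00
R5 (z=23.0): nominal=0.38, ¬high=1−0.16=0.84; AND[max(0, a+b−1)] → w = 0.22
Weighted average = (0.00·26.0 + 0.38·8.7 + 0.02·-2.0 + 0.00·33.0 + 0.22·23.0) / (0.00 + 0.38 + 0.02 + 0.00 + 0.22)
  = 8.3260 / 0.6200 = 13.43

13.43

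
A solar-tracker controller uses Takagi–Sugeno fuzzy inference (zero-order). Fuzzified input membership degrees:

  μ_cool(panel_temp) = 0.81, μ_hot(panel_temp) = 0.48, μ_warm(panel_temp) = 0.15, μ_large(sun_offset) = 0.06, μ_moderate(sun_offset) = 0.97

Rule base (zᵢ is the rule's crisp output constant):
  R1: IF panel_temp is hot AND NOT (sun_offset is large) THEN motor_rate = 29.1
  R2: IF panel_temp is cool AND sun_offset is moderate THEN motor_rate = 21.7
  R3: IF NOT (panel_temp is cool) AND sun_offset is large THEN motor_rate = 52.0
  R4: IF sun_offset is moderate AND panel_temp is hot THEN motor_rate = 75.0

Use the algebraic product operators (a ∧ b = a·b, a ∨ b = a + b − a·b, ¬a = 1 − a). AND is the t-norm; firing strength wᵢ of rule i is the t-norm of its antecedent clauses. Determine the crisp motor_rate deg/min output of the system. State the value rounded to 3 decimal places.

R1 (z=29.1): hot=0.48, ¬large=1−0.06=0.94; AND[a·b] → w = 0.4512
R2 (z=21.7): cool=0.81, moderate=0.97; AND[a·b] → w = 0.7857
R3 (z=52.0): ¬cool=1−0.81=0.19, large=0.06; AND[a·b] → w = 0.0114
R4 (z=75.0): moderate=0.97, hot=0.48; AND[a·b] → w = 0.4656
Weighted average = (0.4512·29.1 + 0.7857·21.7 + 0.0114·52.0 + 0.4656·75.0) / (0.4512 + 0.7857 + 0.0114 + 0.4656)
  = 65.6924 / 1.7139 = 38.329

38.329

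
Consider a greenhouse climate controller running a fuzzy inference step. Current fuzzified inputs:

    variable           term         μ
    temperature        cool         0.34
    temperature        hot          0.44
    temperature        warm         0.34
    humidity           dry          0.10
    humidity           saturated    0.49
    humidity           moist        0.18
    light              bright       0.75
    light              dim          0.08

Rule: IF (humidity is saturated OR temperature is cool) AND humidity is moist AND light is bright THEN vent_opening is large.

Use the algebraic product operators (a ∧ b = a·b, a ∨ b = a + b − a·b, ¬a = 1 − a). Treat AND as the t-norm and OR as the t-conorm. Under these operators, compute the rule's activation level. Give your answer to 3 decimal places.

0.090

firing strength: (saturated=0.49 OR cool=0.34) = 0.6634; AND[a·b] with moist=0.18, bright=0.75 → w = 0.0896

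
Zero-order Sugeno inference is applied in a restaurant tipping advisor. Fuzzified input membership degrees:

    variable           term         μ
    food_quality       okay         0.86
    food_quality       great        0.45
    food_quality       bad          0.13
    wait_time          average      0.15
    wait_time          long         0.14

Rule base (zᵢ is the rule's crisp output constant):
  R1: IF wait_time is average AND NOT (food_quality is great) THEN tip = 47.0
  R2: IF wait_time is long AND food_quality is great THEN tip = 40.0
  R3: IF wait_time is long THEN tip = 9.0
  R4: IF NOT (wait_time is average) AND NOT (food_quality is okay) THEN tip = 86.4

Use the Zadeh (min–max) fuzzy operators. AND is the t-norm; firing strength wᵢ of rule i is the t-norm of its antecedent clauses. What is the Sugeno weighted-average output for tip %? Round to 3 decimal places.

45.625

R1 (z=47.0): average=0.15, ¬great=1−0.45=0.55; AND[min(a, b)] → w = 0.15
R2 (z=40.0): long=0.14, great=0.45; AND[min(a, b)] → w = 0.14
R3 (z=9.0): long=0.14 → w = 0.14
R4 (z=86.4): ¬average=1−0.15=0.85, ¬okay=1−0.86=0.14; AND[min(a, b)] → w = 0.14
Weighted average = (0.15·47.0 + 0.14·40.0 + 0.14·9.0 + 0.14·86.4) / (0.15 + 0.14 + 0.14 + 0.14)
  = 26.0060 / 0.5700 = 45.625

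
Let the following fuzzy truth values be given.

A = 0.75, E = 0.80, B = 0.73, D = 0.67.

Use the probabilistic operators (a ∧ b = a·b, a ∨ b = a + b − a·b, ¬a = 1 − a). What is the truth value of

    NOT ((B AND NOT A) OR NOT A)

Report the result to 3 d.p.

0.613

NOT A = 1 − 0.7500 = 0.2500
B AND NOT A = a·b on (0.7300, 0.2500) = 0.1825
NOT A = 1 − 0.7500 = 0.2500
(B AND NOT A) OR NOT A = a + b − a·b on (0.1825, 0.2500) = 0.3869
NOT ((B AND NOT A) OR NOT A) = 1 − 0.3869 = 0.6131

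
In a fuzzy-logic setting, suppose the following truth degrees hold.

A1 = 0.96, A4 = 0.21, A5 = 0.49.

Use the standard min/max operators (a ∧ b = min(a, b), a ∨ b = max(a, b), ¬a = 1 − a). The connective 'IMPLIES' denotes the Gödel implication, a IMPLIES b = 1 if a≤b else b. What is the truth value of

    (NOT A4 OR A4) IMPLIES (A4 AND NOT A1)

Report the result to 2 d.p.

NOT A4 = 1 − 0.21 = 0.79
NOT A4 OR A4 = max(a, b) on (0.79, 0.21) = 0.79
NOT A1 = 1 − 0.96 = 0.04
A4 AND NOT A1 = min(a, b) on (0.21, 0.04) = 0.04
(NOT A4 OR A4) IMPLIES (A4 AND NOT A1)  [Gödel: 1 if a≤b else b] with a=0.79, b=0.04 → 0.04

0.04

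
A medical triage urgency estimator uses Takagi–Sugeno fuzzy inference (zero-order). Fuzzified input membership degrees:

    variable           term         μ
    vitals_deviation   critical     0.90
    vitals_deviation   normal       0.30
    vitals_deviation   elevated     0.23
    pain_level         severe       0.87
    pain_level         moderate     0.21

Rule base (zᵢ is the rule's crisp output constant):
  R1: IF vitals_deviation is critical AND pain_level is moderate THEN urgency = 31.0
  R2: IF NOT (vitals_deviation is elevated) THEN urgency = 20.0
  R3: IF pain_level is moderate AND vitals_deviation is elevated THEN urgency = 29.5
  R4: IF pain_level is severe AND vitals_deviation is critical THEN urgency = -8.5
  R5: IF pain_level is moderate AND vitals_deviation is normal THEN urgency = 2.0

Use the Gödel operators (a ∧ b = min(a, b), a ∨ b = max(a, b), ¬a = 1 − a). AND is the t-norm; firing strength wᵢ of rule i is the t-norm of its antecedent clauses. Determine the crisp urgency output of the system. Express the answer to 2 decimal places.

9.31

R1 (z=31.0): critical=0.90, moderate=0.21; AND[min(a, b)] → w = 0.21
R2 (z=20.0): ¬elevated=1−0.23=0.77 → w = 0.77
R3 (z=29.5): moderate=0.21, elevated=0.23; AND[min(a, b)] → w = 0.21
R4 (z=-8.5): severe=0.87, critical=0.90; AND[min(a, b)] → w = 0.87
R5 (z=2.0): moderate=0.21, normal=0.30; AND[min(a, b)] → w = 0.21
Weighted average = (0.21·31.0 + 0.77·20.0 + 0.21·29.5 + 0.87·-8.5 + 0.21·2.0) / (0.21 + 0.77 + 0.21 + 0.87 + 0.21)
  = 21.1300 / 2.2700 = 9.31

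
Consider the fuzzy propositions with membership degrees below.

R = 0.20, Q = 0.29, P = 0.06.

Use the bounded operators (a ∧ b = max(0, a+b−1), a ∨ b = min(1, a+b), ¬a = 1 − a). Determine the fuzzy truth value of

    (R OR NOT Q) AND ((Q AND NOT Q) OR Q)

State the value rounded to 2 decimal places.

NOT Q = 1 − 0.29 = 0.71
R OR NOT Q = min(1, a+b) on (0.20, 0.71) = 0.91
NOT Q = 1 − 0.29 = 0.71
Q AND NOT Q = max(0, a+b−1) on (0.29, 0.71) = 0.00
(Q AND NOT Q) OR Q = min(1, a+b) on (0.00, 0.29) = 0.29
(R OR NOT Q) AND ((Q AND NOT Q) OR Q) = max(0, a+b−1) on (0.91, 0.29) = 0.20

0.20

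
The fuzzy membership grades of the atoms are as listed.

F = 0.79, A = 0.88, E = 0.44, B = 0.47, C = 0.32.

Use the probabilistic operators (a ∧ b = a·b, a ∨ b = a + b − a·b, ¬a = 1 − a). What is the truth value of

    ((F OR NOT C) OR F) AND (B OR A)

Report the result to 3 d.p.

0.923

NOT C = 1 − 0.3200 = 0.6800
F OR NOT C = a + b − a·b on (0.7900, 0.6800) = 0.9328
(F OR NOT C) OR F = a + b − a·b on (0.9328, 0.7900) = 0.9859
B OR A = a + b − a·b on (0.4700, 0.8800) = 0.9364
((F OR NOT C) OR F) AND (B OR A) = a·b on (0.9859, 0.9364) = 0.9232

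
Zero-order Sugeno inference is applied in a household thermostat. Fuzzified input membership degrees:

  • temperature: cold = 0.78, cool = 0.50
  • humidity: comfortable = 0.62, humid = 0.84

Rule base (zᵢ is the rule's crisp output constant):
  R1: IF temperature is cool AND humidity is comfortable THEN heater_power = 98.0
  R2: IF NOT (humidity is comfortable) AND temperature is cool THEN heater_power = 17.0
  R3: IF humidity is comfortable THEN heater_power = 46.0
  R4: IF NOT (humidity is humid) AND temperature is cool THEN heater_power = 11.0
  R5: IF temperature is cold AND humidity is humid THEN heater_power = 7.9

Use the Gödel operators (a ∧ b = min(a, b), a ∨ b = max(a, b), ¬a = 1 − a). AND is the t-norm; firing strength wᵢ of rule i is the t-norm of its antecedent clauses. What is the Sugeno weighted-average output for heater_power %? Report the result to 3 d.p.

37.665

R1 (z=98.0): cool=0.50, comfortable=0.62; AND[min(a, b)] → w = 0.50
R2 (z=17.0): ¬comfortable=1−0.62=0.38, cool=0.50; AND[min(a, b)] → w = 0.38
R3 (z=46.0): comfortable=0.62 → w = 0.62
R4 (z=11.0): ¬humid=1−0.84=0.16, cool=0.50; AND[min(a, b)] → w = 0.16
R5 (z=7.9): cold=0.78, humid=0.84; AND[min(a, b)] → w = 0.78
Weighted average = (0.50·98.0 + 0.38·17.0 + 0.62·46.0 + 0.16·11.0 + 0.78·7.9) / (0.50 + 0.38 + 0.62 + 0.16 + 0.78)
  = 91.9020 / 2.4400 = 37.665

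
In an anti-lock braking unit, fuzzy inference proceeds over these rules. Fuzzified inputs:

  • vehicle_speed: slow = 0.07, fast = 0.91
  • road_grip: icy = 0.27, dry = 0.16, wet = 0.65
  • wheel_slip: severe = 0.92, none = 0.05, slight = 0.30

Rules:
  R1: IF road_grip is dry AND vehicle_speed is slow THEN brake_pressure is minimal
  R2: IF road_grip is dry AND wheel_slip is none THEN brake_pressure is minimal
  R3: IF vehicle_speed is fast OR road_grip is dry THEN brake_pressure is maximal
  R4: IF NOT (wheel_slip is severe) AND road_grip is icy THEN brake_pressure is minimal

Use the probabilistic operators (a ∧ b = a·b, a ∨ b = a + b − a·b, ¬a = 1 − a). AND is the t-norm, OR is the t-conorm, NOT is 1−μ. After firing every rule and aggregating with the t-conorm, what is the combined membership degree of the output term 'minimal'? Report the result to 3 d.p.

R1: dry=0.16, slow=0.07; AND[a·b] → w = 0.0112
R2: dry=0.16, none=0.05; AND[a·b] → w = 0.0080
R3: fast=0.91, dry=0.16; OR[a + b − a·b] → w = 0.9244
R4: ¬severe=1−0.92=0.08, icy=0.27; AND[a·b] → w = 0.0216
Rules with consequent 'minimal': {R1, R2, R4} → strengths 0.0112, 0.0080, 0.0216
Aggregate via t-conorm [a + b − a·b]: 0.0403

0.040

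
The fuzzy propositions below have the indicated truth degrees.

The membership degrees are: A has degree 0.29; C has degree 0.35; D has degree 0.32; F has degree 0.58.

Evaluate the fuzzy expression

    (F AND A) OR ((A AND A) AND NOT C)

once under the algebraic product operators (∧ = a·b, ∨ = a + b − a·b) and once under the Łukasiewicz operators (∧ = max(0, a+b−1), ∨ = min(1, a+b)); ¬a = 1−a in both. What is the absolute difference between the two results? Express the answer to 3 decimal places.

0.214

Under algebraic product:
  F AND A = a·b on (0.5800, 0.2900) = 0.1682
  A AND A = a·b on (0.2900, 0.2900) = 0.0841
  NOT C = 1 − 0.3500 = 0.6500
  (A AND A) AND NOT C = a·b on (0.0841, 0.6500) = 0.0547
  (F AND A) OR ((A AND A) AND NOT C) = a + b − a·b on (0.1682, 0.0547) = 0.2137
  → value = 0.2137
Under Łukasiewicz:
  F AND A = max(0, a+b−1) on (0.58, 0.29) = 0.00
  A AND A = max(0, a+b−1) on (0.29, 0.29) = 0.00
  NOT C = 1 − 0.35 = 0.65
  (A AND A) AND NOT C = max(0, a+b−1) on (0.00, 0.65) = 0.00
  (F AND A) OR ((A AND A) AND NOT C) = min(1, a+b) on (0.00, 0.00) = 0.00
  → value = 0.0000
|0.2137 − 0.0000| = 0.214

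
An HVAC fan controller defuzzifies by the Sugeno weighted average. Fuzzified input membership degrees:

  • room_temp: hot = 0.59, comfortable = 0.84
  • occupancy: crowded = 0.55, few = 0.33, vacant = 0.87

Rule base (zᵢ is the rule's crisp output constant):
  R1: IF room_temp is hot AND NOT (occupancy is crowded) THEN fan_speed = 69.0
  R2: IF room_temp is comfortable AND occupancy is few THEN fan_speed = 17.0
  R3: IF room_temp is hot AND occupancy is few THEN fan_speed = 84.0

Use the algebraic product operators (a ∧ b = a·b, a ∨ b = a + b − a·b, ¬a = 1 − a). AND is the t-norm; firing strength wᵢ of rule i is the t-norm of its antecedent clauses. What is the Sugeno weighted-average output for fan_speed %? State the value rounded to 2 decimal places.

53.41

R1 (z=69.0): hot=0.59, ¬crowded=1−0.55=0.45; AND[a·b] → w = 0.2655
R2 (z=17.0): comfortable=0.84, few=0.33; AND[a·b] → w = 0.2772
R3 (z=84.0): hot=0.59, few=0.33; AND[a·b] → w = 0.1947
Weighted average = (0.2655·69.0 + 0.2772·17.0 + 0.1947·84.0) / (0.2655 + 0.2772 + 0.1947)
  = 39.3867 / 0.7374 = 53.41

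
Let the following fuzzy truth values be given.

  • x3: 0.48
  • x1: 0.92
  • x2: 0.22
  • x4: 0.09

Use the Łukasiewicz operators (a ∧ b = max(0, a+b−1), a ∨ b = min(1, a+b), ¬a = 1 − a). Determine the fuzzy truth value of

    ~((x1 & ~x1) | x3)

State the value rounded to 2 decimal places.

0.52

~x1 = 1 − 0.92 = 0.08
x1 & ~x1 = max(0, a+b−1) on (0.92, 0.08) = 0.00
(x1 & ~x1) | x3 = min(1, a+b) on (0.00, 0.48) = 0.48
~((x1 & ~x1) | x3) = 1 − 0.48 = 0.52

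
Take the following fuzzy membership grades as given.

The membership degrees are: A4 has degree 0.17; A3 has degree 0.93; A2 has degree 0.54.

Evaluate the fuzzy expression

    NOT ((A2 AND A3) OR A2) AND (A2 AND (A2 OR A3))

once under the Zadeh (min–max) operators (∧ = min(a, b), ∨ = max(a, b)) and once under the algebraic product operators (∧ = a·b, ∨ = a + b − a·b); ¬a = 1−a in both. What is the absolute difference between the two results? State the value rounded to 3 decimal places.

0.340

Under Zadeh (min–max):
  A2 AND A3 = min(a, b) on (0.54, 0.93) = 0.54
  (A2 AND A3) OR A2 = max(a, b) on (0.54, 0.54) = 0.54
  NOT ((A2 AND A3) OR A2) = 1 − 0.54 = 0.46
  A2 OR A3 = max(a, b) on (0.54, 0.93) = 0.93
  A2 AND (A2 OR A3) = min(a, b) on (0.54, 0.93) = 0.54
  NOT ((A2 AND A3) OR A2) AND (A2 AND (A2 OR A3)) = min(a, b) on (0.46, 0.54) = 0.46
  → value = 0.4600
Under algebraic product:
  A2 AND A3 = a·b on (0.5400, 0.9300) = 0.5022
  (A2 AND A3) OR A2 = a + b − a·b on (0.5022, 0.5400) = 0.7710
  NOT ((A2 AND A3) OR A2) = 1 − 0.7710 = 0.2290
  A2 OR A3 = a + b − a·b on (0.5400, 0.9300) = 0.9678
  A2 AND (A2 OR A3) = a·b on (0.5400, 0.9678) = 0.5226
  NOT ((A2 AND A3) OR A2) AND (A2 AND (A2 OR A3)) = a·b on (0.2290, 0.5226) = 0.1197
  → value = 0.1197
|0.4600 − 0.1197| = 0.340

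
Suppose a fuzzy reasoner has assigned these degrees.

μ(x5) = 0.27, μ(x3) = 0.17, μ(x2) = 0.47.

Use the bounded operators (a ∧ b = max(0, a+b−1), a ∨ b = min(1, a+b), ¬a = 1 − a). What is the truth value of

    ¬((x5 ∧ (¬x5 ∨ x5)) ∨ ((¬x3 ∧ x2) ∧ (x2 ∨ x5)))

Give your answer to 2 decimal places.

0.69

¬x5 = 1 − 0.27 = 0.73
¬x5 ∨ x5 = min(1, a+b) on (0.73, 0.27) = 1.00
x5 ∧ (¬x5 ∨ x5) = max(0, a+b−1) on (0.27, 1.00) = 0.27
¬x3 = 1 − 0.17 = 0.83
¬x3 ∧ x2 = max(0, a+b−1) on (0.83, 0.47) = 0.30
x2 ∨ x5 = min(1, a+b) on (0.47, 0.27) = 0.74
(¬x3 ∧ x2) ∧ (x2 ∨ x5) = max(0, a+b−1) on (0.30, 0.74) = 0.04
(x5 ∧ (¬x5 ∨ x5)) ∨ ((¬x3 ∧ x2) ∧ (x2 ∨ x5)) = min(1, a+b) on (0.27, 0.04) = 0.31
¬((x5 ∧ (¬x5 ∨ x5)) ∨ ((¬x3 ∧ x2) ∧ (x2 ∨ x5))) = 1 − 0.31 = 0.69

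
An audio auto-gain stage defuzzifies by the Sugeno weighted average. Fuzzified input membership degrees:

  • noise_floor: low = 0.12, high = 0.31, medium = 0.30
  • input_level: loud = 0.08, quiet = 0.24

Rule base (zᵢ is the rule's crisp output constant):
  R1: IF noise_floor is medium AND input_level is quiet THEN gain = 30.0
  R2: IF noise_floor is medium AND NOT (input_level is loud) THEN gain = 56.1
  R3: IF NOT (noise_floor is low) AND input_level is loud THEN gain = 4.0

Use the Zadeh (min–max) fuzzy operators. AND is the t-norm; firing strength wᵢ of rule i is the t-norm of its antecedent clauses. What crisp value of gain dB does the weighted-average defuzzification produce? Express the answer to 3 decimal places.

R1 (z=30.0): medium=0.30, quiet=0.24; AND[min(a, b)] → w = 0.24
R2 (z=56.1): medium=0.30, ¬loud=1−0.08=0.92; AND[min(a, b)] → w = 0.30
R3 (z=4.0): ¬low=1−0.12=0.88, loud=0.08; AND[min(a, b)] → w = 0.08
Weighted average = (0.24·30.0 + 0.30·56.1 + 0.08·4.0) / (0.24 + 0.30 + 0.08)
  = 24.3500 / 0.6200 = 39.274

39.274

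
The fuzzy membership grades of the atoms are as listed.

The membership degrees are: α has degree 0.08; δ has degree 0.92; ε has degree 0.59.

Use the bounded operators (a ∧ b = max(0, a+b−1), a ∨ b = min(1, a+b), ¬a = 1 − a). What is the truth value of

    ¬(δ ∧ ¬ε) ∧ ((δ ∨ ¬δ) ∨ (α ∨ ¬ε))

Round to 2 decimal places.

¬ε = 1 − 0.59 = 0.41
δ ∧ ¬ε = max(0, a+b−1) on (0.92, 0.41) = 0.33
¬(δ ∧ ¬ε) = 1 − 0.33 = 0.67
¬δ = 1 − 0.92 = 0.08
δ ∨ ¬δ = min(1, a+b) on (0.92, 0.08) = 1.00
¬ε = 1 − 0.59 = 0.41
α ∨ ¬ε = min(1, a+b) on (0.08, 0.41) = 0.49
(δ ∨ ¬δ) ∨ (α ∨ ¬ε) = min(1, a+b) on (1.00, 0.49) = 1.00
¬(δ ∧ ¬ε) ∧ ((δ ∨ ¬δ) ∨ (α ∨ ¬ε)) = max(0, a+b−1) on (0.67, 1.00) = 0.67

0.67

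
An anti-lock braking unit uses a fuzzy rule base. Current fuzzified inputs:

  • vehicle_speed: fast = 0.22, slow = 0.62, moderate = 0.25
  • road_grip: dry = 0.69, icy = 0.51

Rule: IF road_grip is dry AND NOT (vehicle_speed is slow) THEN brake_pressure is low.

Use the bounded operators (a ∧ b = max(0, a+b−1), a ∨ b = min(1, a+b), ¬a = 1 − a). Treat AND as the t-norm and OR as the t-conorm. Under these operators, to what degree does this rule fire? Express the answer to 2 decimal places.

0.07

firing strength: dry=0.69, ¬slow=1−0.62=0.38; AND[max(0, a+b−1)] → w = 0.07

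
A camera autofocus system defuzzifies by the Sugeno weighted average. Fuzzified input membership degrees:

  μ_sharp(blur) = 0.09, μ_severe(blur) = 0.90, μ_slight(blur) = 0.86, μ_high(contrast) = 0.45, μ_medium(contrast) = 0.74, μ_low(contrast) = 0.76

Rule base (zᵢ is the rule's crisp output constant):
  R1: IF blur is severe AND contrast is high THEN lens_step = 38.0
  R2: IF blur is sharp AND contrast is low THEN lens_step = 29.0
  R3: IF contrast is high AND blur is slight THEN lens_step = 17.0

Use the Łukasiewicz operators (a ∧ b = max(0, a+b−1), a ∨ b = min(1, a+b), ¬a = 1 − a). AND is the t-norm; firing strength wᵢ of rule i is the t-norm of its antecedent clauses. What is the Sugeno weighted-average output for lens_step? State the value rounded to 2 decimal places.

R1 (z=38.0): severe=0.90, high=0.45; AND[max(0, a+b−1)] → w = 0.35
R2 (z=29.0): sharp=0.09, low=0.76; AND[max(0, a+b−1)] → w = 0.00
R3 (z=17.0): high=0.45, slight=0.86; AND[max(0, a+b−1)] → w = 0.31
Weighted average = (0.35·38.0 + 0.00·29.0 + 0.31·17.0) / (0.35 + 0.00 + 0.31)
  = 18.5700 / 0.6600 = 28.14

28.14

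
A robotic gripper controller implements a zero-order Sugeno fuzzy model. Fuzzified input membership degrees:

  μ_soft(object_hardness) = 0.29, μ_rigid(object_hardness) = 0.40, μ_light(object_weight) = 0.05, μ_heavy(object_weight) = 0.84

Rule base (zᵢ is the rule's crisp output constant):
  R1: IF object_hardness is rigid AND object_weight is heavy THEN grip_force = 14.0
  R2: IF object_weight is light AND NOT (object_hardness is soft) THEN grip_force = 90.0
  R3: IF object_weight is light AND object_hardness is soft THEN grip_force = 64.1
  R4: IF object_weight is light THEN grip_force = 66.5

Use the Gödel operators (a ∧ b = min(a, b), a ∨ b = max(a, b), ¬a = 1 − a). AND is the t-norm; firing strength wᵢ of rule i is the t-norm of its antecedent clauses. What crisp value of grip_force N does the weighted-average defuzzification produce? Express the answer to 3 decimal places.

30.236

R1 (z=14.0): rigid=0.40, heavy=0.84; AND[min(a, b)] → w = 0.40
R2 (z=90.0): light=0.05, ¬soft=1−0.29=0.71; AND[min(a, b)] → w = 0.05
R3 (z=64.1): light=0.05, soft=0.29; AND[min(a, b)] → w = 0.05
R4 (z=66.5): light=0.05 → w = 0.05
Weighted average = (0.40·14.0 + 0.05·90.0 + 0.05·64.1 + 0.05·66.5) / (0.40 + 0.05 + 0.05 + 0.05)
  = 16.6300 / 0.5500 = 30.236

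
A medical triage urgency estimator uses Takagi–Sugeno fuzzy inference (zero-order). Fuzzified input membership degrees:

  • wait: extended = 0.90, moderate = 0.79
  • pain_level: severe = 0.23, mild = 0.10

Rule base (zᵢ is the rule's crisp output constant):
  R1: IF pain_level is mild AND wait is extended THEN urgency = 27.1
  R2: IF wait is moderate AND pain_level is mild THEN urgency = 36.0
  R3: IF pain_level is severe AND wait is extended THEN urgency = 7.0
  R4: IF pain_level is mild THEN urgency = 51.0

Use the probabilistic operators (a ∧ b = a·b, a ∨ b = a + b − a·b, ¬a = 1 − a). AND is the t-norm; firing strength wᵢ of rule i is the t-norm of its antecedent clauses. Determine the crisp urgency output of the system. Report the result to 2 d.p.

R1 (z=27.1): mild=0.10, extended=0.90; AND[a·b] → w = 0.0900
R2 (z=36.0): moderate=0.79, mild=0.10; AND[a·b] → w = 0.0790
R3 (z=7.0): severe=0.23, extended=0.90; AND[a·b] → w = 0.2070
R4 (z=51.0): mild=0.10 → w = 0.1000
Weighted average = (0.0900·27.1 + 0.0790·36.0 + 0.2070·7.0 + 0.1000·51.0) / (0.0900 + 0.0790 + 0.2070 + 0.1000)
  = 11.8320 / 0.4760 = 24.86

24.86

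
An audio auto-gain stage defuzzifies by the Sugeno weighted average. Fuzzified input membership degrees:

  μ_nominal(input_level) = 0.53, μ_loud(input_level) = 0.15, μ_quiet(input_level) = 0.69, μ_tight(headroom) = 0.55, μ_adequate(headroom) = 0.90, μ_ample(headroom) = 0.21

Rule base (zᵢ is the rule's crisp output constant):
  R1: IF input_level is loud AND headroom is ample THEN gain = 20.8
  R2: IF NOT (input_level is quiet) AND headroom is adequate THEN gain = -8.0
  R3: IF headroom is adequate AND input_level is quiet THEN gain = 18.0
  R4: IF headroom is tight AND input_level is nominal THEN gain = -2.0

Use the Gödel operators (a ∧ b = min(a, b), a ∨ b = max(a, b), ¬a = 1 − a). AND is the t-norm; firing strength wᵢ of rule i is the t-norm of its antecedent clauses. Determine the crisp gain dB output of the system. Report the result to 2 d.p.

R1 (z=20.8): loud=0.15, ample=0.21; AND[min(a, b)] → w = 0.15
R2 (z=-8.0): ¬quiet=1−0.69=0.31, adequate=0.90; AND[min(a, b)] → w = 0.31
R3 (z=18.0): adequate=0.90, quiet=0.69; AND[min(a, b)] → w = 0.69
R4 (z=-2.0): tight=0.55, nominal=0.53; AND[min(a, b)] → w = 0.53
Weighted average = (0.15·20.8 + 0.31·-8.0 + 0.69·18.0 + 0.53·-2.0) / (0.15 + 0.31 + 0.69 + 0.53)
  = 12.0000 / 1.6800 = 7.14

7.14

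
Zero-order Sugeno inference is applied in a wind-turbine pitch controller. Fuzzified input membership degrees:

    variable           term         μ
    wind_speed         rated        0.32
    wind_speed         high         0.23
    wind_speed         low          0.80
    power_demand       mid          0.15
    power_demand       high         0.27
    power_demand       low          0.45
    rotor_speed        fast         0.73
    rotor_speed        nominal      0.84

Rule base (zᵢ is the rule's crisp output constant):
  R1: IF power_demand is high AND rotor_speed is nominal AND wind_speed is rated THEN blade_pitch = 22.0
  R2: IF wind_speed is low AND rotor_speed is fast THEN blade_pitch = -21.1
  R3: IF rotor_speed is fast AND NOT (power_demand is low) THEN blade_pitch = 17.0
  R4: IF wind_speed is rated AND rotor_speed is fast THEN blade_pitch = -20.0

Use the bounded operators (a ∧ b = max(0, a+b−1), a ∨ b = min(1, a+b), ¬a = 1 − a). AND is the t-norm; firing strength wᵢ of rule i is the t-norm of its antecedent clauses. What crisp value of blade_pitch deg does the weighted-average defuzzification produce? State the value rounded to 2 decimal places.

R1 (z=22.0): high=0.27, nominal=0.84, rated=0.32; AND[max(0, a+b−1)] → w = 0.00
R2 (z=-21.1): low=0.80, fast=0.73; AND[max(0, a+b−1)] → w = 0.53
R3 (z=17.0): fast=0.73, ¬low=1−0.45=0.55; AND[max(0, a+b−1)] → w = 0.28
R4 (z=-20.0): rated=0.32, fast=0.73; AND[max(0, a+b−1)] → w = 0.05
Weighted average = (0.00·22.0 + 0.53·-21.1 + 0.28·17.0 + 0.05·-20.0) / (0.00 + 0.53 + 0.28 + 0.05)
  = -7.4230 / 0.8600 = -8.63

-8.63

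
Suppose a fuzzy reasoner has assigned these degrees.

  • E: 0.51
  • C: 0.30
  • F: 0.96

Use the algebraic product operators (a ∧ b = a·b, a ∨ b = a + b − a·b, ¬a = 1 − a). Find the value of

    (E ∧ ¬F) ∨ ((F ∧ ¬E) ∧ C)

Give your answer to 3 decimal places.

0.159

¬F = 1 − 0.9600 = 0.0400
E ∧ ¬F = a·b on (0.5100, 0.0400) = 0.0204
¬E = 1 − 0.5100 = 0.4900
F ∧ ¬E = a·b on (0.9600, 0.4900) = 0.4704
(F ∧ ¬E) ∧ C = a·b on (0.4704, 0.3000) = 0.1411
(E ∧ ¬F) ∨ ((F ∧ ¬E) ∧ C) = a + b − a·b on (0.0204, 0.1411) = 0.1586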